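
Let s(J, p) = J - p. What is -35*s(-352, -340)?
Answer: 420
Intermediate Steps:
-35*s(-352, -340) = -35*(-352 - 1*(-340)) = -35*(-352 + 340) = -35*(-12) = 420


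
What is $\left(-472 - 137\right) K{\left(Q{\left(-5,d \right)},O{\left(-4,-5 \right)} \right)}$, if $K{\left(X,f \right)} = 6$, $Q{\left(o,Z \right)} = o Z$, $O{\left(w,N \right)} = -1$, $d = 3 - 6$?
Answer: $-3654$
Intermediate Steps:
$d = -3$ ($d = 3 - 6 = -3$)
$Q{\left(o,Z \right)} = Z o$
$\left(-472 - 137\right) K{\left(Q{\left(-5,d \right)},O{\left(-4,-5 \right)} \right)} = \left(-472 - 137\right) 6 = \left(-609\right) 6 = -3654$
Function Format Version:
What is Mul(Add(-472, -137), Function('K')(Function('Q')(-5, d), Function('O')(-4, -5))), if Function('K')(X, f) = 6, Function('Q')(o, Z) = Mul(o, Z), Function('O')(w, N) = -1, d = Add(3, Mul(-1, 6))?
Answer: -3654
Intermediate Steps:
d = -3 (d = Add(3, -6) = -3)
Function('Q')(o, Z) = Mul(Z, o)
Mul(Add(-472, -137), Function('K')(Function('Q')(-5, d), Function('O')(-4, -5))) = Mul(Add(-472, -137), 6) = Mul(-609, 6) = -3654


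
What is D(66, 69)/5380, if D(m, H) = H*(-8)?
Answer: -138/1345 ≈ -0.10260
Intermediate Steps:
D(m, H) = -8*H
D(66, 69)/5380 = -8*69/5380 = -552*1/5380 = -138/1345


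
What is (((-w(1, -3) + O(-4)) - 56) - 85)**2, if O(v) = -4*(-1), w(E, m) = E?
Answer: 19044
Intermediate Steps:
O(v) = 4
(((-w(1, -3) + O(-4)) - 56) - 85)**2 = (((-1*1 + 4) - 56) - 85)**2 = (((-1 + 4) - 56) - 85)**2 = ((3 - 56) - 85)**2 = (-53 - 85)**2 = (-138)**2 = 19044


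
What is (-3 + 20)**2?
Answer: 289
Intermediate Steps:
(-3 + 20)**2 = 17**2 = 289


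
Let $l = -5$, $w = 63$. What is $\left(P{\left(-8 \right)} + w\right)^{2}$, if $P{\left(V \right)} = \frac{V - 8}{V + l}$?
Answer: $\frac{697225}{169} \approx 4125.6$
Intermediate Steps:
$P{\left(V \right)} = \frac{-8 + V}{-5 + V}$ ($P{\left(V \right)} = \frac{V - 8}{V - 5} = \frac{-8 + V}{-5 + V}$)
$\left(P{\left(-8 \right)} + w\right)^{2} = \left(\frac{-8 - 8}{-5 - 8} + 63\right)^{2} = \left(\frac{1}{-13} \left(-16\right) + 63\right)^{2} = \left(\left(- \frac{1}{13}\right) \left(-16\right) + 63\right)^{2} = \left(\frac{16}{13} + 63\right)^{2} = \left(\frac{835}{13}\right)^{2} = \frac{697225}{169}$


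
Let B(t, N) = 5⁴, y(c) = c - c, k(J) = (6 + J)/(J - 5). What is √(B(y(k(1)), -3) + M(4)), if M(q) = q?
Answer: √629 ≈ 25.080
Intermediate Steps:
k(J) = (6 + J)/(-5 + J)
y(c) = 0
B(t, N) = 625
√(B(y(k(1)), -3) + M(4)) = √(625 + 4) = √629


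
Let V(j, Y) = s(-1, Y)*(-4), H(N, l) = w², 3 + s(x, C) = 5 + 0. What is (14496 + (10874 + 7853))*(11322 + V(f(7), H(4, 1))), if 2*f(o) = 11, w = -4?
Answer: 375885022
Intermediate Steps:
s(x, C) = 2 (s(x, C) = -3 + (5 + 0) = -3 + 5 = 2)
H(N, l) = 16 (H(N, l) = (-4)² = 16)
f(o) = 11/2 (f(o) = (½)*11 = 11/2)
V(j, Y) = -8 (V(j, Y) = 2*(-4) = -8)
(14496 + (10874 + 7853))*(11322 + V(f(7), H(4, 1))) = (14496 + (10874 + 7853))*(11322 - 8) = (14496 + 18727)*11314 = 33223*11314 = 375885022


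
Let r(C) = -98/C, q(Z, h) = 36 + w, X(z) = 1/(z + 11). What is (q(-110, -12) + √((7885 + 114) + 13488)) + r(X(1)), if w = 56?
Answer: -1084 + √21487 ≈ -937.42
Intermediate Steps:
X(z) = 1/(11 + z)
q(Z, h) = 92 (q(Z, h) = 36 + 56 = 92)
(q(-110, -12) + √((7885 + 114) + 13488)) + r(X(1)) = (92 + √((7885 + 114) + 13488)) - 98/(1/(11 + 1)) = (92 + √(7999 + 13488)) - 98/(1/12) = (92 + √21487) - 98/1/12 = (92 + √21487) - 98*12 = (92 + √21487) - 1176 = -1084 + √21487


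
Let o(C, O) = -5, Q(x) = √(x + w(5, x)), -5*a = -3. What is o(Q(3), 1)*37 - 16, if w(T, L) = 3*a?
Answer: -201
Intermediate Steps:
a = ⅗ (a = -⅕*(-3) = ⅗ ≈ 0.60000)
w(T, L) = 9/5 (w(T, L) = 3*(⅗) = 9/5)
Q(x) = √(9/5 + x) (Q(x) = √(x + 9/5) = √(9/5 + x))
o(Q(3), 1)*37 - 16 = -5*37 - 16 = -185 - 16 = -201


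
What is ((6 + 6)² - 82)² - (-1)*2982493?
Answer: 2986337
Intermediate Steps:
((6 + 6)² - 82)² - (-1)*2982493 = (12² - 82)² - 1*(-2982493) = (144 - 82)² + 2982493 = 62² + 2982493 = 3844 + 2982493 = 2986337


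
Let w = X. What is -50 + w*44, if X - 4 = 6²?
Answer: 1710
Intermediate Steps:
X = 40 (X = 4 + 6² = 4 + 36 = 40)
w = 40
-50 + w*44 = -50 + 40*44 = -50 + 1760 = 1710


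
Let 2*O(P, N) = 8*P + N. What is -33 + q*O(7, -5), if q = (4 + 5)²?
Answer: 4065/2 ≈ 2032.5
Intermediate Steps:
O(P, N) = N/2 + 4*P (O(P, N) = (8*P + N)/2 = (N + 8*P)/2 = N/2 + 4*P)
q = 81 (q = 9² = 81)
-33 + q*O(7, -5) = -33 + 81*((½)*(-5) + 4*7) = -33 + 81*(-5/2 + 28) = -33 + 81*(51/2) = -33 + 4131/2 = 4065/2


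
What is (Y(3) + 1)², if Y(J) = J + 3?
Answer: 49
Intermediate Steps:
Y(J) = 3 + J
(Y(3) + 1)² = ((3 + 3) + 1)² = (6 + 1)² = 7² = 49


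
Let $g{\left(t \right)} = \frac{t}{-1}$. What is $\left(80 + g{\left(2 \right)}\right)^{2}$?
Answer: $6084$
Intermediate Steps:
$g{\left(t \right)} = - t$ ($g{\left(t \right)} = t \left(-1\right) = - t$)
$\left(80 + g{\left(2 \right)}\right)^{2} = \left(80 - 2\right)^{2} = 78^{2} = 6084$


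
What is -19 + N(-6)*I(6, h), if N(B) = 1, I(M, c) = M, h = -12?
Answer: -13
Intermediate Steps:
-19 + N(-6)*I(6, h) = -19 + 1*6 = -19 + 6 = -13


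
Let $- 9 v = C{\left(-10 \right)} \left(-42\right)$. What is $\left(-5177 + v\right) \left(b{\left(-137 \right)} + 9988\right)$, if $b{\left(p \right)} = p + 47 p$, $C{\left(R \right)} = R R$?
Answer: $- \frac{48214972}{3} \approx -1.6072 \cdot 10^{7}$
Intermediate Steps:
$C{\left(R \right)} = R^{2}$
$v = \frac{1400}{3}$ ($v = - \frac{\left(-10\right)^{2} \left(-42\right)}{9} = - \frac{100 \left(-42\right)}{9} = \left(- \frac{1}{9}\right) \left(-4200\right) = \frac{1400}{3} \approx 466.67$)
$b{\left(p \right)} = 48 p$
$\left(-5177 + v\right) \left(b{\left(-137 \right)} + 9988\right) = \left(-5177 + \frac{1400}{3}\right) \left(48 \left(-137\right) + 9988\right) = - \frac{14131 \left(-6576 + 9988\right)}{3} = \left(- \frac{14131}{3}\right) 3412 = - \frac{48214972}{3}$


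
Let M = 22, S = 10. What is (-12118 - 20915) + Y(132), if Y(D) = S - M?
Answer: -33045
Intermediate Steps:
Y(D) = -12 (Y(D) = 10 - 1*22 = 10 - 22 = -12)
(-12118 - 20915) + Y(132) = (-12118 - 20915) - 12 = -33033 - 12 = -33045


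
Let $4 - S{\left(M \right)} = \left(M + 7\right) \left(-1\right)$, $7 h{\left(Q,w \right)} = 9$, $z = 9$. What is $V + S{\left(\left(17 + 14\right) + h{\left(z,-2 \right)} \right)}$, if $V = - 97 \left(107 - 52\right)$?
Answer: $- \frac{37042}{7} \approx -5291.7$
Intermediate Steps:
$h{\left(Q,w \right)} = \frac{9}{7}$ ($h{\left(Q,w \right)} = \frac{1}{7} \cdot 9 = \frac{9}{7}$)
$V = -5335$ ($V = \left(-97\right) 55 = -5335$)
$S{\left(M \right)} = 11 + M$ ($S{\left(M \right)} = 4 - \left(M + 7\right) \left(-1\right) = 4 - \left(7 + M\right) \left(-1\right) = 4 - \left(-7 - M\right) = 4 + \left(7 + M\right) = 11 + M$)
$V + S{\left(\left(17 + 14\right) + h{\left(z,-2 \right)} \right)} = -5335 + \left(11 + \left(\left(17 + 14\right) + \frac{9}{7}\right)\right) = -5335 + \left(11 + \left(31 + \frac{9}{7}\right)\right) = -5335 + \left(11 + \frac{226}{7}\right) = -5335 + \frac{303}{7} = - \frac{37042}{7}$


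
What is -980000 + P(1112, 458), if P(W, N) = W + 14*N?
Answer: -972476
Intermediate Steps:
-980000 + P(1112, 458) = -980000 + (1112 + 14*458) = -980000 + (1112 + 6412) = -980000 + 7524 = -972476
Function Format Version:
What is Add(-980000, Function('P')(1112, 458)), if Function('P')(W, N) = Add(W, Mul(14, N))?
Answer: -972476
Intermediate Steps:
Add(-980000, Function('P')(1112, 458)) = Add(-980000, Add(1112, Mul(14, 458))) = Add(-980000, Add(1112, 6412)) = Add(-980000, 7524) = -972476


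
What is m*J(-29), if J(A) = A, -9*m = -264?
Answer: -2552/3 ≈ -850.67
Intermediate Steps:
m = 88/3 (m = -⅑*(-264) = 88/3 ≈ 29.333)
m*J(-29) = (88/3)*(-29) = -2552/3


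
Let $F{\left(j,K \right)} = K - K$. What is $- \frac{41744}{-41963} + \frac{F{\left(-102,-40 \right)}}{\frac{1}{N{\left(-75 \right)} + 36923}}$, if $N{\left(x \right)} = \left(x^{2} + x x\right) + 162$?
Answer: $\frac{41744}{41963} \approx 0.99478$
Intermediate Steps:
$F{\left(j,K \right)} = 0$
$N{\left(x \right)} = 162 + 2 x^{2}$ ($N{\left(x \right)} = \left(x^{2} + x^{2}\right) + 162 = 2 x^{2} + 162 = 162 + 2 x^{2}$)
$- \frac{41744}{-41963} + \frac{F{\left(-102,-40 \right)}}{\frac{1}{N{\left(-75 \right)} + 36923}} = - \frac{41744}{-41963} + \frac{0}{\frac{1}{\left(162 + 2 \left(-75\right)^{2}\right) + 36923}} = \left(-41744\right) \left(- \frac{1}{41963}\right) + \frac{0}{\frac{1}{\left(162 + 2 \cdot 5625\right) + 36923}} = \frac{41744}{41963} + \frac{0}{\frac{1}{\left(162 + 11250\right) + 36923}} = \frac{41744}{41963} + \frac{0}{\frac{1}{11412 + 36923}} = \frac{41744}{41963} + \frac{0}{\frac{1}{48335}} = \frac{41744}{41963} + 0 \frac{1}{\frac{1}{48335}} = \frac{41744}{41963} + 0 \cdot 48335 = \frac{41744}{41963} + 0 = \frac{41744}{41963}$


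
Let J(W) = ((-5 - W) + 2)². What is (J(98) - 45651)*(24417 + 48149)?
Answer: -2572464700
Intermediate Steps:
J(W) = (-3 - W)²
(J(98) - 45651)*(24417 + 48149) = ((3 + 98)² - 45651)*(24417 + 48149) = (101² - 45651)*72566 = (10201 - 45651)*72566 = -35450*72566 = -2572464700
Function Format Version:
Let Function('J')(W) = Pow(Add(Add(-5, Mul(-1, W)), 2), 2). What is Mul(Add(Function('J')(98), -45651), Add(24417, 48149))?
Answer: -2572464700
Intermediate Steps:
Function('J')(W) = Pow(Add(-3, Mul(-1, W)), 2)
Mul(Add(Function('J')(98), -45651), Add(24417, 48149)) = Mul(Add(Pow(Add(3, 98), 2), -45651), Add(24417, 48149)) = Mul(Add(Pow(101, 2), -45651), 72566) = Mul(Add(10201, -45651), 72566) = Mul(-35450, 72566) = -2572464700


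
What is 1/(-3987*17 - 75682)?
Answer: -1/143461 ≈ -6.9705e-6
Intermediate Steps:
1/(-3987*17 - 75682) = 1/(-67779 - 75682) = 1/(-143461) = -1/143461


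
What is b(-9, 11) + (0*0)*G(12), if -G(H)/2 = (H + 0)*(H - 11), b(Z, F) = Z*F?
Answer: -99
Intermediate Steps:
b(Z, F) = F*Z
G(H) = -2*H*(-11 + H) (G(H) = -2*(H + 0)*(H - 11) = -2*H*(-11 + H))
b(-9, 11) + (0*0)*G(12) = 11*(-9) + (0*0)*(2*12*(11 - 1*12)) = -99 + 0*(2*12*(11 - 12)) = -99 + 0*(2*12*(-1)) = -99 + 0*(-24) = -99 + 0 = -99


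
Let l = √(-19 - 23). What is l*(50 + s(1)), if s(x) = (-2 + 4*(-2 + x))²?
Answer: 86*I*√42 ≈ 557.34*I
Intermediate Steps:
s(x) = (-10 + 4*x)² (s(x) = (-2 + (-8 + 4*x))² = (-10 + 4*x)²)
l = I*√42 (l = √(-42) = I*√42 ≈ 6.4807*I)
l*(50 + s(1)) = (I*√42)*(50 + 4*(-5 + 2*1)²) = (I*√42)*(50 + 4*(-5 + 2)²) = (I*√42)*(50 + 4*(-3)²) = (I*√42)*(50 + 4*9) = (I*√42)*(50 + 36) = (I*√42)*86 = 86*I*√42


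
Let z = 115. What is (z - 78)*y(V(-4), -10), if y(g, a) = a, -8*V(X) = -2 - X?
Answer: -370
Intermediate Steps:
V(X) = 1/4 + X/8 (V(X) = -(-2 - X)/8 = 1/4 + X/8)
(z - 78)*y(V(-4), -10) = (115 - 78)*(-10) = 37*(-10) = -370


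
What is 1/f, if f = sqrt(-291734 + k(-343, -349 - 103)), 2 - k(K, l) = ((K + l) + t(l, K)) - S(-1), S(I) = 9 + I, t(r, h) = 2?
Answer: -I*sqrt(290931)/290931 ≈ -0.001854*I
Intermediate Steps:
k(K, l) = 8 - K - l (k(K, l) = 2 - (((K + l) + 2) - (9 - 1)) = 2 - ((2 + K + l) - 1*8) = 2 - ((2 + K + l) - 8) = 2 - (-6 + K + l) = 2 + (6 - K - l) = 8 - K - l)
f = I*sqrt(290931) (f = sqrt(-291734 + (8 - 1*(-343) - (-349 - 103))) = sqrt(-291734 + (8 + 343 - 1*(-452))) = sqrt(-291734 + (8 + 343 + 452)) = sqrt(-291734 + 803) = sqrt(-290931) = I*sqrt(290931) ≈ 539.38*I)
1/f = 1/(I*sqrt(290931)) = -I*sqrt(290931)/290931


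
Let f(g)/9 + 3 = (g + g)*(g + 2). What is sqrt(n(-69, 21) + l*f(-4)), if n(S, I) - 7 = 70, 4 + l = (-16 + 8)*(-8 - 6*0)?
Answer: sqrt(7097) ≈ 84.244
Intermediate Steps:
l = 60 (l = -4 + (-16 + 8)*(-8 - 6*0) = -4 - 8*(-8 + 0) = -4 - 8*(-8) = -4 + 64 = 60)
n(S, I) = 77 (n(S, I) = 7 + 70 = 77)
f(g) = -27 + 18*g*(2 + g) (f(g) = -27 + 9*((g + g)*(g + 2)) = -27 + 9*((2*g)*(2 + g)) = -27 + 9*(2*g*(2 + g)) = -27 + 18*g*(2 + g))
sqrt(n(-69, 21) + l*f(-4)) = sqrt(77 + 60*(-27 + 18*(-4)**2 + 36*(-4))) = sqrt(77 + 60*(-27 + 18*16 - 144)) = sqrt(77 + 60*(-27 + 288 - 144)) = sqrt(77 + 60*117) = sqrt(77 + 7020) = sqrt(7097)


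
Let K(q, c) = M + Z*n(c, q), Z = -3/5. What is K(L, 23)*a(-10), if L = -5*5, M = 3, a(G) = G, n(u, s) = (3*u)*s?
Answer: -10380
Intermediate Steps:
n(u, s) = 3*s*u
L = -25
Z = -3/5 (Z = -3*1/5 = -3/5 ≈ -0.60000)
K(q, c) = 3 - 9*c*q/5 (K(q, c) = 3 - 9*q*c/5 = 3 - 9*c*q/5)
K(L, 23)*a(-10) = (3 - 9/5*23*(-25))*(-10) = (3 + 1035)*(-10) = 1038*(-10) = -10380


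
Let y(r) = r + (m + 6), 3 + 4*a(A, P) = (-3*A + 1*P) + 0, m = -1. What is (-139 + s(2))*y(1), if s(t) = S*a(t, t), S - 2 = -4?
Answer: -813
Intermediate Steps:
a(A, P) = -3/4 - 3*A/4 + P/4 (a(A, P) = -3/4 + ((-3*A + 1*P) + 0)/4 = -3/4 + ((-3*A + P) + 0)/4 = -3/4 + ((P - 3*A) + 0)/4 = -3/4 + (P - 3*A)/4 = -3/4 + (-3*A/4 + P/4) = -3/4 - 3*A/4 + P/4)
S = -2 (S = 2 - 4 = -2)
y(r) = 5 + r (y(r) = r + (-1 + 6) = r + 5 = 5 + r)
s(t) = 3/2 + t (s(t) = -2*(-3/4 - 3*t/4 + t/4) = -2*(-3/4 - t/2) = 3/2 + t)
(-139 + s(2))*y(1) = (-139 + (3/2 + 2))*(5 + 1) = (-139 + 7/2)*6 = -271/2*6 = -813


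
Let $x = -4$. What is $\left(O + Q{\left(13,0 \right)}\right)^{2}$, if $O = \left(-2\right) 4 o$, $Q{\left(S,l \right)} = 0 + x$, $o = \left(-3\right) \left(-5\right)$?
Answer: $15376$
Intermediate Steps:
$o = 15$
$Q{\left(S,l \right)} = -4$ ($Q{\left(S,l \right)} = 0 - 4 = -4$)
$O = -120$ ($O = \left(-2\right) 4 \cdot 15 = \left(-8\right) 15 = -120$)
$\left(O + Q{\left(13,0 \right)}\right)^{2} = \left(-120 - 4\right)^{2} = \left(-124\right)^{2} = 15376$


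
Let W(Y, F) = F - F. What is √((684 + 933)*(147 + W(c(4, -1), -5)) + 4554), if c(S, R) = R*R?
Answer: 3*√26917 ≈ 492.19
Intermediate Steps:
c(S, R) = R²
W(Y, F) = 0
√((684 + 933)*(147 + W(c(4, -1), -5)) + 4554) = √((684 + 933)*(147 + 0) + 4554) = √(1617*147 + 4554) = √(237699 + 4554) = √242253 = 3*√26917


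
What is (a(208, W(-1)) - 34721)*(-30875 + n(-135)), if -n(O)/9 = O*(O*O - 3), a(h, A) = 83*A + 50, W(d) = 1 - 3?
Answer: -770206181635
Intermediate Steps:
W(d) = -2
a(h, A) = 50 + 83*A
n(O) = -9*O*(-3 + O²) (n(O) = -9*O*(O*O - 3) = -9*O*(O² - 3) = -9*O*(-3 + O²))
(a(208, W(-1)) - 34721)*(-30875 + n(-135)) = ((50 + 83*(-2)) - 34721)*(-30875 + 9*(-135)*(3 - 1*(-135)²)) = ((50 - 166) - 34721)*(-30875 + 9*(-135)*(3 - 1*18225)) = (-116 - 34721)*(-30875 + 9*(-135)*(3 - 18225)) = -34837*(-30875 + 9*(-135)*(-18222)) = -34837*(-30875 + 22139730) = -34837*22108855 = -770206181635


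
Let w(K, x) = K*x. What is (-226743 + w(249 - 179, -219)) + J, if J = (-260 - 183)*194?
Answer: -328015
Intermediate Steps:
J = -85942 (J = -443*194 = -85942)
(-226743 + w(249 - 179, -219)) + J = (-226743 + (249 - 179)*(-219)) - 85942 = (-226743 + 70*(-219)) - 85942 = (-226743 - 15330) - 85942 = -242073 - 85942 = -328015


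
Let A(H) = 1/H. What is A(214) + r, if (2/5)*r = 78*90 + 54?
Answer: 3784591/214 ≈ 17685.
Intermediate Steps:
r = 17685 (r = 5*(78*90 + 54)/2 = 5*(7020 + 54)/2 = (5/2)*7074 = 17685)
A(214) + r = 1/214 + 17685 = 3784591/214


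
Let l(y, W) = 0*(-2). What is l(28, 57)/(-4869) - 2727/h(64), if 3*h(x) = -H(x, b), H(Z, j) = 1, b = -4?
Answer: 8181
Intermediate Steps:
l(y, W) = 0
h(x) = -⅓ (h(x) = (-1*1)/3 = (⅓)*(-1) = -⅓)
l(28, 57)/(-4869) - 2727/h(64) = 0/(-4869) - 2727/(-⅓) = 0*(-1/4869) - 2727*(-3) = 0 + 8181 = 8181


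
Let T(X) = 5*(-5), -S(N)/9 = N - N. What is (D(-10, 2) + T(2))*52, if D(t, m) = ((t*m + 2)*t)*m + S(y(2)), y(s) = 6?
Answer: 17420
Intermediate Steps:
S(N) = 0 (S(N) = -9*(N - N) = -9*0 = 0)
D(t, m) = m*t*(2 + m*t) (D(t, m) = ((t*m + 2)*t)*m + 0 = ((m*t + 2)*t)*m + 0 = ((2 + m*t)*t)*m + 0 = (t*(2 + m*t))*m + 0 = m*t*(2 + m*t) + 0 = m*t*(2 + m*t))
T(X) = -25
(D(-10, 2) + T(2))*52 = (2*(-10)*(2 + 2*(-10)) - 25)*52 = (2*(-10)*(2 - 20) - 25)*52 = (2*(-10)*(-18) - 25)*52 = (360 - 25)*52 = 335*52 = 17420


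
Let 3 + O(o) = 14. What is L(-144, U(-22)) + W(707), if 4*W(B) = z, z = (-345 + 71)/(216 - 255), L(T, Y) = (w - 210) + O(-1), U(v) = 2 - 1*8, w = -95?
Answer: -22795/78 ≈ -292.24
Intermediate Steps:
O(o) = 11 (O(o) = -3 + 14 = 11)
U(v) = -6 (U(v) = 2 - 8 = -6)
L(T, Y) = -294 (L(T, Y) = (-95 - 210) + 11 = -305 + 11 = -294)
z = 274/39 (z = -274/(-39) = -274*(-1/39) = 274/39 ≈ 7.0256)
W(B) = 137/78 (W(B) = (¼)*(274/39) = 137/78)
L(-144, U(-22)) + W(707) = -294 + 137/78 = -22795/78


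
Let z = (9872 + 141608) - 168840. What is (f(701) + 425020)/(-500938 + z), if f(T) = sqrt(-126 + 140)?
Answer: -212510/259149 - sqrt(14)/518298 ≈ -0.82004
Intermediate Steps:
z = -17360 (z = 151480 - 168840 = -17360)
f(T) = sqrt(14)
(f(701) + 425020)/(-500938 + z) = (sqrt(14) + 425020)/(-500938 - 17360) = (425020 + sqrt(14))/(-518298) = (425020 + sqrt(14))*(-1/518298) = -212510/259149 - sqrt(14)/518298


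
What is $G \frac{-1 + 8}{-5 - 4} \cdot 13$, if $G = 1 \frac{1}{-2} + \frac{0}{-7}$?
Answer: $\frac{91}{18} \approx 5.0556$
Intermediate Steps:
$G = - \frac{1}{2}$ ($G = 1 \left(- \frac{1}{2}\right) + 0 \left(- \frac{1}{7}\right) = - \frac{1}{2} + 0 = - \frac{1}{2} \approx -0.5$)
$G \frac{-1 + 8}{-5 - 4} \cdot 13 = - \frac{\left(-1 + 8\right) \frac{1}{-5 - 4}}{2} \cdot 13 = - \frac{7 \frac{1}{-9}}{2} \cdot 13 = - \frac{7 \left(- \frac{1}{9}\right)}{2} \cdot 13 = \left(- \frac{1}{2}\right) \left(- \frac{7}{9}\right) 13 = \frac{7}{18} \cdot 13 = \frac{91}{18}$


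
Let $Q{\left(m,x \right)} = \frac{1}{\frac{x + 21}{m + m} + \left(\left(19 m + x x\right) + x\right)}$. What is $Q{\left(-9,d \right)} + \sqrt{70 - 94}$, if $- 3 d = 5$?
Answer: $- \frac{27}{4616} + 2 i \sqrt{6} \approx -0.0058492 + 4.899 i$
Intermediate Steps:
$d = - \frac{5}{3}$ ($d = \left(- \frac{1}{3}\right) 5 = - \frac{5}{3} \approx -1.6667$)
$Q{\left(m,x \right)} = \frac{1}{x + x^{2} + 19 m + \frac{21 + x}{2 m}}$ ($Q{\left(m,x \right)} = \frac{1}{\frac{21 + x}{2 m} + \left(\left(19 m + x^{2}\right) + x\right)} = \frac{1}{\left(21 + x\right) \frac{1}{2 m} + \left(\left(x^{2} + 19 m\right) + x\right)} = \frac{1}{\frac{21 + x}{2 m} + \left(x + x^{2} + 19 m\right)} = \frac{1}{x + x^{2} + 19 m + \frac{21 + x}{2 m}}$)
$Q{\left(-9,d \right)} + \sqrt{70 - 94} = 2 \left(-9\right) \frac{1}{21 - \frac{5}{3} + 38 \left(-9\right)^{2} + 2 \left(-9\right) \left(- \frac{5}{3}\right) + 2 \left(-9\right) \left(- \frac{5}{3}\right)^{2}} + \sqrt{70 - 94} = 2 \left(-9\right) \frac{1}{21 - \frac{5}{3} + 38 \cdot 81 + 30 + 2 \left(-9\right) \frac{25}{9}} + \sqrt{-24} = 2 \left(-9\right) \frac{1}{21 - \frac{5}{3} + 3078 + 30 - 50} + 2 i \sqrt{6} = 2 \left(-9\right) \frac{1}{\frac{9232}{3}} + 2 i \sqrt{6} = 2 \left(-9\right) \frac{3}{9232} + 2 i \sqrt{6} = - \frac{27}{4616} + 2 i \sqrt{6}$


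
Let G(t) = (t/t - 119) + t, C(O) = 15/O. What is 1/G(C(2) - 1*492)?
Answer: -2/1205 ≈ -0.0016598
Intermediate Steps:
G(t) = -118 + t (G(t) = (1 - 119) + t = -118 + t)
1/G(C(2) - 1*492) = 1/(-118 + (15/2 - 1*492)) = 1/(-118 + (15*(½) - 492)) = 1/(-118 + (15/2 - 492)) = 1/(-118 - 969/2) = 1/(-1205/2) = -2/1205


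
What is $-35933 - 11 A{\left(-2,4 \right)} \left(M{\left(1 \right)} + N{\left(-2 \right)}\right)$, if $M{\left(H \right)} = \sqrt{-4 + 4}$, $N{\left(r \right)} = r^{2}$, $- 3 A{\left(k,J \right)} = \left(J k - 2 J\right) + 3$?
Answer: $- \frac{108371}{3} \approx -36124.0$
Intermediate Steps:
$A{\left(k,J \right)} = -1 + \frac{2 J}{3} - \frac{J k}{3}$ ($A{\left(k,J \right)} = - \frac{\left(J k - 2 J\right) + 3}{3} = - \frac{\left(- 2 J + J k\right) + 3}{3} = - \frac{3 - 2 J + J k}{3} = -1 + \frac{2 J}{3} - \frac{J k}{3}$)
$M{\left(H \right)} = 0$ ($M{\left(H \right)} = \sqrt{0} = 0$)
$-35933 - 11 A{\left(-2,4 \right)} \left(M{\left(1 \right)} + N{\left(-2 \right)}\right) = -35933 - 11 \left(-1 + \frac{2}{3} \cdot 4 - \frac{4}{3} \left(-2\right)\right) \left(0 + \left(-2\right)^{2}\right) = -35933 - 11 \left(-1 + \frac{8}{3} + \frac{8}{3}\right) \left(0 + 4\right) = -35933 - 11 \cdot \frac{13}{3} \cdot 4 = -35933 - \frac{143}{3} \cdot 4 = -35933 - \frac{572}{3} = - \frac{108371}{3}$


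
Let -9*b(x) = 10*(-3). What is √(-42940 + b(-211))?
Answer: I*√386430/3 ≈ 207.21*I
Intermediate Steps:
b(x) = 10/3 (b(x) = -10*(-3)/9 = -⅑*(-30) = 10/3)
√(-42940 + b(-211)) = √(-42940 + 10/3) = √(-128810/3) = I*√386430/3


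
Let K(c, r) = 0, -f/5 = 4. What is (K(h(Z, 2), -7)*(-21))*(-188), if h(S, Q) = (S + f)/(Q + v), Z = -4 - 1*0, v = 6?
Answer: 0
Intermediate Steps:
f = -20 (f = -5*4 = -20)
Z = -4 (Z = -4 + 0 = -4)
h(S, Q) = (-20 + S)/(6 + Q) (h(S, Q) = (S - 20)/(Q + 6) = (-20 + S)/(6 + Q))
(K(h(Z, 2), -7)*(-21))*(-188) = (0*(-21))*(-188) = 0*(-188) = 0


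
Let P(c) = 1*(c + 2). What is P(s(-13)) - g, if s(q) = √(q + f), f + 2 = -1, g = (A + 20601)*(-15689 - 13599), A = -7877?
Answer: 372660514 + 4*I ≈ 3.7266e+8 + 4.0*I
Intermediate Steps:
g = -372660512 (g = (-7877 + 20601)*(-15689 - 13599) = 12724*(-29288) = -372660512)
f = -3 (f = -2 - 1 = -3)
s(q) = √(-3 + q) (s(q) = √(q - 3) = √(-3 + q))
P(c) = 2 + c (P(c) = 1*(2 + c) = 2 + c)
P(s(-13)) - g = (2 + √(-3 - 13)) - 1*(-372660512) = (2 + √(-16)) + 372660512 = (2 + 4*I) + 372660512 = 372660514 + 4*I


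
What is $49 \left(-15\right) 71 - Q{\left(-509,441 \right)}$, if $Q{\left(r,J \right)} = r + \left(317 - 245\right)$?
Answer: $-51748$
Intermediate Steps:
$Q{\left(r,J \right)} = 72 + r$ ($Q{\left(r,J \right)} = r + 72 = 72 + r$)
$49 \left(-15\right) 71 - Q{\left(-509,441 \right)} = 49 \left(-15\right) 71 - \left(72 - 509\right) = \left(-735\right) 71 - -437 = -52185 + 437 = -51748$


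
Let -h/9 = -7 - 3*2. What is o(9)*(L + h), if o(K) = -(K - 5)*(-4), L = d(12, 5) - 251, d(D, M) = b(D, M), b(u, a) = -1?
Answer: -2160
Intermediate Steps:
d(D, M) = -1
h = 117 (h = -9*(-7 - 3*2) = -9*(-7 - 6) = -9*(-13) = 117)
L = -252 (L = -1 - 251 = -252)
o(K) = -20 + 4*K (o(K) = -(-5 + K)*(-4) = -(20 - 4*K) = -20 + 4*K)
o(9)*(L + h) = (-20 + 4*9)*(-252 + 117) = (-20 + 36)*(-135) = 16*(-135) = -2160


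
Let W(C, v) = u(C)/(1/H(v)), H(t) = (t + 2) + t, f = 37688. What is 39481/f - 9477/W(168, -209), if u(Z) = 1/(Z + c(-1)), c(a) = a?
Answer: 573689197/150752 ≈ 3805.5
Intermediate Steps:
H(t) = 2 + 2*t (H(t) = (2 + t) + t = 2 + 2*t)
u(Z) = 1/(-1 + Z) (u(Z) = 1/(Z - 1) = 1/(-1 + Z))
W(C, v) = (2 + 2*v)/(-1 + C) (W(C, v) = 1/((-1 + C)*(1/(2 + 2*v))) = (2 + 2*v)/(-1 + C))
39481/f - 9477/W(168, -209) = 39481/37688 - 9477*(-1 + 168)/(2*(1 - 209)) = 39481*(1/37688) - 9477/(2*(-208)/167) = 39481/37688 - 9477/(2*(1/167)*(-208)) = 39481/37688 - 9477/(-416/167) = 39481/37688 - 9477*(-167/416) = 39481/37688 + 121743/32 = 573689197/150752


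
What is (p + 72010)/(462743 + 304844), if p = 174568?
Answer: 246578/767587 ≈ 0.32124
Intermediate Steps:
(p + 72010)/(462743 + 304844) = (174568 + 72010)/(462743 + 304844) = 246578/767587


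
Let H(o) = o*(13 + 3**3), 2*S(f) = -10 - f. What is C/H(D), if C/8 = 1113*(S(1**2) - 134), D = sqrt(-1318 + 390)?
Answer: 310527*I*sqrt(58)/2320 ≈ 1019.4*I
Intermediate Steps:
D = 4*I*sqrt(58) (D = sqrt(-928) = 4*I*sqrt(58) ≈ 30.463*I)
S(f) = -5 - f/2 (S(f) = (-10 - f)/2 = -5 - f/2)
H(o) = 40*o (H(o) = o*(13 + 27) = o*40 = 40*o)
C = -1242108 (C = 8*(1113*((-5 - 1/2*1**2) - 134)) = 8*(1113*((-5 - 1/2*1) - 134)) = 8*(1113*((-5 - 1/2) - 134)) = 8*(1113*(-11/2 - 134)) = 8*(1113*(-279/2)) = 8*(-310527/2) = -1242108)
C/H(D) = -1242108*(-I*sqrt(58)/9280) = -(-310527)*I*sqrt(58)/2320 = 310527*I*sqrt(58)/2320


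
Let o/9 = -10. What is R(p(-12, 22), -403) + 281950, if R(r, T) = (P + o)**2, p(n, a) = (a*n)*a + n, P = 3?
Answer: 289519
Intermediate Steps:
o = -90 (o = 9*(-10) = -90)
p(n, a) = n + n*a**2 (p(n, a) = n*a**2 + n = n + n*a**2)
R(r, T) = 7569 (R(r, T) = (3 - 90)**2 = (-87)**2 = 7569)
R(p(-12, 22), -403) + 281950 = 7569 + 281950 = 289519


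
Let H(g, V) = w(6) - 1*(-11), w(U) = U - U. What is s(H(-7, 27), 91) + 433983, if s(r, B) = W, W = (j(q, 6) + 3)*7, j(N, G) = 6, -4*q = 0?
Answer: 434046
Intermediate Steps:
q = 0 (q = -1/4*0 = 0)
w(U) = 0
H(g, V) = 11 (H(g, V) = 0 - 1*(-11) = 0 + 11 = 11)
W = 63 (W = (6 + 3)*7 = 9*7 = 63)
s(r, B) = 63
s(H(-7, 27), 91) + 433983 = 63 + 433983 = 434046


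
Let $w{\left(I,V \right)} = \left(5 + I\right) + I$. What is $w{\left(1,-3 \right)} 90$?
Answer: $630$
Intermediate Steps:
$w{\left(I,V \right)} = 5 + 2 I$
$w{\left(1,-3 \right)} 90 = \left(5 + 2 \cdot 1\right) 90 = \left(5 + 2\right) 90 = 7 \cdot 90 = 630$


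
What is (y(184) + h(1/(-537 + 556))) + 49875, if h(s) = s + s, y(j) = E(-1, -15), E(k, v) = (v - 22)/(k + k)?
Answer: 1895957/38 ≈ 49894.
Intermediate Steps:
E(k, v) = (-22 + v)/(2*k) (E(k, v) = (-22 + v)/((2*k)) = (-22 + v)*(1/(2*k)) = (-22 + v)/(2*k))
y(j) = 37/2 (y(j) = (½)*(-22 - 15)/(-1) = (½)*(-1)*(-37) = 37/2)
h(s) = 2*s
(y(184) + h(1/(-537 + 556))) + 49875 = (37/2 + 2/(-537 + 556)) + 49875 = (37/2 + 2/19) + 49875 = 707/38 + 49875 = 1895957/38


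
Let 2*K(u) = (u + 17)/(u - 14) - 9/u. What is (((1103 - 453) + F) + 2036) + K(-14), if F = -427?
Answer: 126519/56 ≈ 2259.3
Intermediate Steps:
K(u) = -9/(2*u) + (17 + u)/(2*(-14 + u)) (K(u) = ((u + 17)/(u - 14) - 9/u)/2 = ((17 + u)/(-14 + u) - 9/u)/2 = (-9/u + (17 + u)/(-14 + u))/2 = -9/(2*u) + (17 + u)/(2*(-14 + u)))
(((1103 - 453) + F) + 2036) + K(-14) = (((1103 - 453) - 427) + 2036) + (½)*(126 + (-14)² + 8*(-14))/(-14*(-14 - 14)) = ((650 - 427) + 2036) + (½)*(-1/14)*(126 + 196 - 112)/(-28) = (223 + 2036) + (½)*(-1/14)*(-1/28)*210 = 2259 + 15/56 = 126519/56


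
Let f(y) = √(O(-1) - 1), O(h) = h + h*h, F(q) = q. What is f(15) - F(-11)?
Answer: 11 + I ≈ 11.0 + 1.0*I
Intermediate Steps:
O(h) = h + h²
f(y) = I (f(y) = √(-(1 - 1) - 1) = √(-1*0 - 1) = √(0 - 1) = √(-1) = I)
f(15) - F(-11) = I - 1*(-11) = I + 11 = 11 + I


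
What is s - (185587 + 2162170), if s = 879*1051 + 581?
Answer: -1423347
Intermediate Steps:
s = 924410 (s = 923829 + 581 = 924410)
s - (185587 + 2162170) = 924410 - (185587 + 2162170) = 924410 - 1*2347757 = 924410 - 2347757 = -1423347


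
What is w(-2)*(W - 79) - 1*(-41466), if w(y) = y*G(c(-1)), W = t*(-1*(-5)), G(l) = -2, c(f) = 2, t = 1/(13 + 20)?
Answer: 1357970/33 ≈ 41151.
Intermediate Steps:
t = 1/33 ≈ 0.030303
W = 5/33 (W = (-1*(-5))/33 = (1/33)*5 = 5/33 ≈ 0.15152)
w(y) = -2*y (w(y) = y*(-2) = -2*y)
w(-2)*(W - 79) - 1*(-41466) = (-2*(-2))*(5/33 - 79) - 1*(-41466) = 4*(-2602/33) + 41466 = -10408/33 + 41466 = 1357970/33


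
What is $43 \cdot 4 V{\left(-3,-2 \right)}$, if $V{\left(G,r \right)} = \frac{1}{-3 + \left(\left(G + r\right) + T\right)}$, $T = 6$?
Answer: $-86$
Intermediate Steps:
$V{\left(G,r \right)} = \frac{1}{3 + G + r}$ ($V{\left(G,r \right)} = \frac{1}{-3 + \left(\left(G + r\right) + 6\right)} = \frac{1}{-3 + \left(6 + G + r\right)} = \frac{1}{3 + G + r}$)
$43 \cdot 4 V{\left(-3,-2 \right)} = \frac{43 \cdot 4}{3 - 3 - 2} = \frac{172}{-2} = 172 \left(- \frac{1}{2}\right) = -86$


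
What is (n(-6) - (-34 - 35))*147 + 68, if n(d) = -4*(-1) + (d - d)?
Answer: 10799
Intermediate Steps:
n(d) = 4 (n(d) = 4 + 0 = 4)
(n(-6) - (-34 - 35))*147 + 68 = (4 - (-34 - 35))*147 + 68 = (4 - 1*(-69))*147 + 68 = (4 + 69)*147 + 68 = 73*147 + 68 = 10731 + 68 = 10799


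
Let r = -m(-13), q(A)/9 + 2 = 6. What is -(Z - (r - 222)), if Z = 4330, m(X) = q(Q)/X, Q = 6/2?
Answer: -59140/13 ≈ -4549.2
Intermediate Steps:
Q = 3 (Q = 6*(½) = 3)
q(A) = 36 (q(A) = -18 + 9*6 = -18 + 54 = 36)
m(X) = 36/X
r = 36/13 (r = -36/(-13) = -36*(-1)/13 = -1*(-36/13) = 36/13 ≈ 2.7692)
-(Z - (r - 222)) = -(4330 - (36/13 - 222)) = -(4330 - 1*(-2850/13)) = -(4330 + 2850/13) = -1*59140/13 = -59140/13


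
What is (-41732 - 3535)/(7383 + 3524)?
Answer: -45267/10907 ≈ -4.1503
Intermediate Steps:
(-41732 - 3535)/(7383 + 3524) = -45267/10907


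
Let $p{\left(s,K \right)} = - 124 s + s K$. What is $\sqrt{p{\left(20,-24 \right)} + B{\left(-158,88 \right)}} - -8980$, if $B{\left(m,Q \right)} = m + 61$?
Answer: $8980 + i \sqrt{3057} \approx 8980.0 + 55.29 i$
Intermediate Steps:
$B{\left(m,Q \right)} = 61 + m$
$p{\left(s,K \right)} = - 124 s + K s$
$\sqrt{p{\left(20,-24 \right)} + B{\left(-158,88 \right)}} - -8980 = \sqrt{20 \left(-124 - 24\right) + \left(61 - 158\right)} - -8980 = \sqrt{20 \left(-148\right) - 97} + 8980 = \sqrt{-2960 - 97} + 8980 = \sqrt{-3057} + 8980 = i \sqrt{3057} + 8980 = 8980 + i \sqrt{3057}$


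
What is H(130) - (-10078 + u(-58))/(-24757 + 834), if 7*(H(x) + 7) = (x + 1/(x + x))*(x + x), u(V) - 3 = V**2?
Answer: 807402119/167461 ≈ 4821.4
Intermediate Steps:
u(V) = 3 + V**2
H(x) = -7 + 2*x*(x + 1/(2*x))/7 (H(x) = -7 + ((x + 1/(x + x))*(x + x))/7 = -7 + ((x + 1/(2*x))*(2*x))/7 = -7 + (2*x*(x + 1/(2*x)))/7 = -7 + 2*x*(x + 1/(2*x))/7)
H(130) - (-10078 + u(-58))/(-24757 + 834) = (-48/7 + (2/7)*130**2) - (-10078 + (3 + (-58)**2))/(-24757 + 834) = (-48/7 + (2/7)*16900) - (-10078 + (3 + 3364))/(-23923) = (-48/7 + 33800/7) - (-10078 + 3367)*(-1)/23923 = 33752/7 - (-6711)*(-1)/23923 = 33752/7 - 1*6711/23923 = 33752/7 - 6711/23923 = 807402119/167461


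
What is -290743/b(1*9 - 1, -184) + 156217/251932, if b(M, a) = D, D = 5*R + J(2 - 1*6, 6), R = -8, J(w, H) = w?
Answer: 4578396189/692813 ≈ 6608.4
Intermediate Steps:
D = -44 (D = 5*(-8) + (2 - 1*6) = -40 + (2 - 6) = -40 - 4 = -44)
b(M, a) = -44
-290743/b(1*9 - 1, -184) + 156217/251932 = -290743/(-44) + 156217/251932 = -290743*(-1/44) + 156217*(1/251932) = 290743/44 + 156217/251932 = 4578396189/692813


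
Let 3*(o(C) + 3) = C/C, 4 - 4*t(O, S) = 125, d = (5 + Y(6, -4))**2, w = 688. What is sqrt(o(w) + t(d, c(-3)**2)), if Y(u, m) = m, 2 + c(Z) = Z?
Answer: I*sqrt(1185)/6 ≈ 5.7373*I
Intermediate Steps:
c(Z) = -2 + Z
d = 1 (d = (5 - 4)**2 = 1**2 = 1)
t(O, S) = -121/4 (t(O, S) = 1 - 1/4*125 = 1 - 125/4 = -121/4)
o(C) = -8/3 (o(C) = -3 + (C/C)/3 = -3 + (1/3)*1 = -3 + 1/3 = -8/3)
sqrt(o(w) + t(d, c(-3)**2)) = sqrt(-8/3 - 121/4) = sqrt(-395/12) = I*sqrt(1185)/6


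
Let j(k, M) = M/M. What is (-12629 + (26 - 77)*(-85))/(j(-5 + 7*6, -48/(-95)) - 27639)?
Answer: 319/1063 ≈ 0.30009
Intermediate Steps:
j(k, M) = 1
(-12629 + (26 - 77)*(-85))/(j(-5 + 7*6, -48/(-95)) - 27639) = (-12629 + (26 - 77)*(-85))/(1 - 27639) = (-12629 - 51*(-85))/(-27638) = (-12629 + 4335)*(-1/27638) = -8294*(-1/27638) = 319/1063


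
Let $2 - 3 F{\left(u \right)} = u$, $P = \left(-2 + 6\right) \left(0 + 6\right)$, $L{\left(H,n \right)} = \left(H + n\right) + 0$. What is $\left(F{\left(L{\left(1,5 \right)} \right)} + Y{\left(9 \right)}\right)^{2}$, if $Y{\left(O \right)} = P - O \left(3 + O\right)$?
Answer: $\frac{65536}{9} \approx 7281.8$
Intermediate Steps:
$L{\left(H,n \right)} = H + n$
$P = 24$ ($P = 4 \cdot 6 = 24$)
$F{\left(u \right)} = \frac{2}{3} - \frac{u}{3}$
$Y{\left(O \right)} = 24 - O \left(3 + O\right)$
$\left(F{\left(L{\left(1,5 \right)} \right)} + Y{\left(9 \right)}\right)^{2} = \left(\left(\frac{2}{3} - \frac{1 + 5}{3}\right) - 84\right)^{2} = \left(\left(\frac{2}{3} - 2\right) - 84\right)^{2} = \left(- \frac{4}{3} - 84\right)^{2} = \left(- \frac{256}{3}\right)^{2} = \frac{65536}{9}$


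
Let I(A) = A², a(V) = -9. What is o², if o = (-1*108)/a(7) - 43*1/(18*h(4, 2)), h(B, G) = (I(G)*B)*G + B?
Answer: 59799289/419904 ≈ 142.41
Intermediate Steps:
h(B, G) = B + B*G³ (h(B, G) = (G²*B)*G + B = (B*G²)*G + B = B*G³ + B = B + B*G³)
o = 7733/648 (o = -1*108/(-9) - 43*1/(72*(1 + 2³)) = -108*(-⅑) - 43*1/(72*(1 + 8)) = 12 - 43/((4*9)*18) = 12 - 43/(36*18) = 12 - 43/648 = 7733/648 ≈ 11.934)
o² = (7733/648)² = 59799289/419904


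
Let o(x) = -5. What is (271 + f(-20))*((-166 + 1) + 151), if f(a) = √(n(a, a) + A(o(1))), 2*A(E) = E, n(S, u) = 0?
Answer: -3794 - 7*I*√10 ≈ -3794.0 - 22.136*I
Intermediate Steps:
A(E) = E/2
f(a) = I*√10/2 (f(a) = √(0 + (½)*(-5)) = √(0 - 5/2) = √(-5/2) = I*√10/2)
(271 + f(-20))*((-166 + 1) + 151) = (271 + I*√10/2)*((-166 + 1) + 151) = (271 + I*√10/2)*(-165 + 151) = (271 + I*√10/2)*(-14) = -3794 - 7*I*√10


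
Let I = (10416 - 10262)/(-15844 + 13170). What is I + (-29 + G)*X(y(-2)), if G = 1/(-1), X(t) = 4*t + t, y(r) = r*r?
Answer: -114611/191 ≈ -600.06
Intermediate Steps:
y(r) = r²
X(t) = 5*t
I = -11/191 (I = 154/(-2674) = 154*(-1/2674) = -11/191 ≈ -0.057592)
G = -1
I + (-29 + G)*X(y(-2)) = -11/191 + (-29 - 1)*(5*(-2)²) = -11/191 - 150*4 = -11/191 - 30*20 = -11/191 - 600 = -114611/191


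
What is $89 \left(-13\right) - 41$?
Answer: $-1198$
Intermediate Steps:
$89 \left(-13\right) - 41 = -1157 - 41 = -1198$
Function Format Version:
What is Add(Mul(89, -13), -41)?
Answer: -1198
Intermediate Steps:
Add(Mul(89, -13), -41) = Add(-1157, -41) = -1198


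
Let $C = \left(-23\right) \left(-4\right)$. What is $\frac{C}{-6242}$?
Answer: $- \frac{46}{3121} \approx -0.014739$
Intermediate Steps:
$C = 92$
$\frac{C}{-6242} = \frac{92}{-6242} = 92 \left(- \frac{1}{6242}\right) = - \frac{46}{3121}$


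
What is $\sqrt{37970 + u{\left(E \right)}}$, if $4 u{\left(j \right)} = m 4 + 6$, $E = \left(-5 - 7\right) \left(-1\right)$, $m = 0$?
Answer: $\frac{\sqrt{151886}}{2} \approx 194.86$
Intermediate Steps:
$E = 12$ ($E = \left(-12\right) \left(-1\right) = 12$)
$u{\left(j \right)} = \frac{3}{2}$ ($u{\left(j \right)} = \frac{0 \cdot 4 + 6}{4} = \frac{0 + 6}{4} = \frac{1}{4} \cdot 6 = \frac{3}{2}$)
$\sqrt{37970 + u{\left(E \right)}} = \sqrt{37970 + \frac{3}{2}} = \sqrt{\frac{75943}{2}} = \frac{\sqrt{151886}}{2}$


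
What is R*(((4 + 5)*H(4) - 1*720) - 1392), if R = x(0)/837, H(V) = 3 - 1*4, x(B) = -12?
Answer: 2828/93 ≈ 30.409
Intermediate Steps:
H(V) = -1 (H(V) = 3 - 4 = -1)
R = -4/279 (R = -12/837 = -12*1/837 = -4/279 ≈ -0.014337)
R*(((4 + 5)*H(4) - 1*720) - 1392) = -4*(((4 + 5)*(-1) - 1*720) - 1392)/279 = -4*((9*(-1) - 720) - 1392)/279 = -4*((-9 - 720) - 1392)/279 = -4*(-729 - 1392)/279 = -4/279*(-2121) = 2828/93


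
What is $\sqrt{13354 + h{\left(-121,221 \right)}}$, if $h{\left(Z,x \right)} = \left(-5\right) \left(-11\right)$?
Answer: $\sqrt{13409} \approx 115.8$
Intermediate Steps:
$h{\left(Z,x \right)} = 55$
$\sqrt{13354 + h{\left(-121,221 \right)}} = \sqrt{13354 + 55} = \sqrt{13409}$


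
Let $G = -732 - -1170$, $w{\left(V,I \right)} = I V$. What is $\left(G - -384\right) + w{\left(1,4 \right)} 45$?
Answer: $1002$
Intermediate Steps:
$G = 438$ ($G = -732 + 1170 = 438$)
$\left(G - -384\right) + w{\left(1,4 \right)} 45 = \left(438 - -384\right) + 4 \cdot 1 \cdot 45 = \left(438 + \left(-875 + 1259\right)\right) + 4 \cdot 45 = \left(438 + 384\right) + 180 = 822 + 180 = 1002$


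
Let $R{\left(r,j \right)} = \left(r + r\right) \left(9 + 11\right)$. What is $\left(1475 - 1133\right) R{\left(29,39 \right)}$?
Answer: $396720$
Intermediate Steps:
$R{\left(r,j \right)} = 40 r$ ($R{\left(r,j \right)} = 2 r 20 = 40 r$)
$\left(1475 - 1133\right) R{\left(29,39 \right)} = \left(1475 - 1133\right) 40 \cdot 29 = 342 \cdot 1160 = 396720$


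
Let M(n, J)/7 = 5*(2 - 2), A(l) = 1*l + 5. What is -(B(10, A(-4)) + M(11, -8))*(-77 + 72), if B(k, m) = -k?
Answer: -50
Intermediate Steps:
A(l) = 5 + l (A(l) = l + 5 = 5 + l)
M(n, J) = 0 (M(n, J) = 7*(5*(2 - 2)) = 7*(5*0) = 7*0 = 0)
-(B(10, A(-4)) + M(11, -8))*(-77 + 72) = -(-1*10 + 0)*(-77 + 72) = -(-10 + 0)*(-5) = -(-10)*(-5) = -1*50 = -50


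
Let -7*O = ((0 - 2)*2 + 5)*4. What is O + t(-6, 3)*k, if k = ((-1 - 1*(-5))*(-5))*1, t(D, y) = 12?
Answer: -1684/7 ≈ -240.57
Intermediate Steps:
k = -20 (k = ((-1 + 5)*(-5))*1 = (4*(-5))*1 = -20*1 = -20)
O = -4/7 (O = -((0 - 2)*2 + 5)*4/7 = -(-2*2 + 5)*4/7 = -(-4 + 5)*4/7 = -4/7 ≈ -0.57143)
O + t(-6, 3)*k = -4/7 + 12*(-20) = -4/7 - 240 = -1684/7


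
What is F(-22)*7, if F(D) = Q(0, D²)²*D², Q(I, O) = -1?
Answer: 3388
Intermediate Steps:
F(D) = D² (F(D) = (-1)²*D² = 1*D² = D²)
F(-22)*7 = (-22)²*7 = 484*7 = 3388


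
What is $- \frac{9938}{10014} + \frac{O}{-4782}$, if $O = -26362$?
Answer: $\frac{6012932}{1330193} \approx 4.5203$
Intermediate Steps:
$- \frac{9938}{10014} + \frac{O}{-4782} = - \frac{9938}{10014} - \frac{26362}{-4782} = \left(-9938\right) \frac{1}{10014} - - \frac{13181}{2391} = - \frac{4969}{5007} + \frac{13181}{2391} = \frac{6012932}{1330193}$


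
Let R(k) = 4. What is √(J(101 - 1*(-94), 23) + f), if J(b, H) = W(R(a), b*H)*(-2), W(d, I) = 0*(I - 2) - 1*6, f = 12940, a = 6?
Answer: 2*√3238 ≈ 113.81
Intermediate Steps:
W(d, I) = -6 (W(d, I) = 0*(-2 + I) - 6 = 0 - 6 = -6)
J(b, H) = 12 (J(b, H) = -6*(-2) = 12)
√(J(101 - 1*(-94), 23) + f) = √(12 + 12940) = √12952 = 2*√3238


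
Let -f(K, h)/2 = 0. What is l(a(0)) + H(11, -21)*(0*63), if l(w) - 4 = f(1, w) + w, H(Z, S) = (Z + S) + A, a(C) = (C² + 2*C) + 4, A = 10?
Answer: 8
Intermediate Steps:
f(K, h) = 0 (f(K, h) = -2*0 = 0)
a(C) = 4 + C² + 2*C
H(Z, S) = 10 + S + Z (H(Z, S) = (Z + S) + 10 = (S + Z) + 10 = 10 + S + Z)
l(w) = 4 + w (l(w) = 4 + (0 + w) = 4 + w)
l(a(0)) + H(11, -21)*(0*63) = (4 + (4 + 0² + 2*0)) + (10 - 21 + 11)*(0*63) = (4 + (4 + 0 + 0)) + 0*0 = (4 + 4) + 0 = 8 + 0 = 8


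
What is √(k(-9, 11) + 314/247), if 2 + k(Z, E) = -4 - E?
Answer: I*√959595/247 ≈ 3.966*I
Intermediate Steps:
k(Z, E) = -6 - E (k(Z, E) = -2 + (-4 - E) = -6 - E)
√(k(-9, 11) + 314/247) = √((-6 - 1*11) + 314/247) = √((-6 - 11) + 314*(1/247)) = √(-17 + 314/247) = √(-3885/247) = I*√959595/247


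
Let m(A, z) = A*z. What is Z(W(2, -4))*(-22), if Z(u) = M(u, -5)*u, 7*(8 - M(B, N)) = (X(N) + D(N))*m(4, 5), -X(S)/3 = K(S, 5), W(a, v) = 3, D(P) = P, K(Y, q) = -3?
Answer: 1584/7 ≈ 226.29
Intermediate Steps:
X(S) = 9 (X(S) = -3*(-3) = 9)
M(B, N) = -124/7 - 20*N/7 (M(B, N) = 8 - (9 + N)*4*5/7 = 8 - (9 + N)*20/7 = 8 - (180 + 20*N)/7 = 8 + (-180/7 - 20*N/7) = -124/7 - 20*N/7)
Z(u) = -24*u/7 (Z(u) = (-124/7 - 20/7*(-5))*u = (-124/7 + 100/7)*u = -24*u/7)
Z(W(2, -4))*(-22) = -24/7*3*(-22) = -72/7*(-22) = 1584/7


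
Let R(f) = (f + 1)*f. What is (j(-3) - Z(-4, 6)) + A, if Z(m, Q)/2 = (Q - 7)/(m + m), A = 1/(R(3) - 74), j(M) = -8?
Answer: -1025/124 ≈ -8.2661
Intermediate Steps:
R(f) = f*(1 + f) (R(f) = (1 + f)*f = f*(1 + f))
A = -1/62 (A = 1/(3*(1 + 3) - 74) = 1/(3*4 - 74) = 1/(12 - 74) = 1/(-62) = -1/62 ≈ -0.016129)
Z(m, Q) = (-7 + Q)/m (Z(m, Q) = 2*((Q - 7)/(m + m)) = 2*((-7 + Q)/((2*m))) = 2*((-7 + Q)*(1/(2*m))) = 2*((-7 + Q)/(2*m)) = (-7 + Q)/m)
(j(-3) - Z(-4, 6)) + A = (-8 - (-7 + 6)/(-4)) - 1/62 = (-8 - (-1)*(-1)/4) - 1/62 = (-8 - 1*1/4) - 1/62 = (-8 - 1/4) - 1/62 = -33/4 - 1/62 = -1025/124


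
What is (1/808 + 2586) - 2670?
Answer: -67871/808 ≈ -83.999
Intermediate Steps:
(1/808 + 2586) - 2670 = 2089489/808 - 2670 = -67871/808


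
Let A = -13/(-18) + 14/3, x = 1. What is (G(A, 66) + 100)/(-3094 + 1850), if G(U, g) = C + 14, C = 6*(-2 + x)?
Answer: -27/311 ≈ -0.086817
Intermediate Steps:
A = 97/18 (A = -13*(-1/18) + 14*(⅓) = 13/18 + 14/3 = 97/18 ≈ 5.3889)
C = -6 (C = 6*(-2 + 1) = 6*(-1) = -6)
G(U, g) = 8 (G(U, g) = -6 + 14 = 8)
(G(A, 66) + 100)/(-3094 + 1850) = (8 + 100)/(-3094 + 1850) = 108/(-1244) = 108*(-1/1244) = -27/311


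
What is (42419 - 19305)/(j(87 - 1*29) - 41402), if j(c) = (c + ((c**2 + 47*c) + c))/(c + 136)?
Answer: -2242058/4012891 ≈ -0.55871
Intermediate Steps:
j(c) = (c**2 + 49*c)/(136 + c) (j(c) = (c + (c**2 + 48*c))/(136 + c) = (c**2 + 49*c)/(136 + c))
(42419 - 19305)/(j(87 - 1*29) - 41402) = (42419 - 19305)/((87 - 1*29)*(49 + (87 - 1*29))/(136 + (87 - 1*29)) - 41402) = 23114/((87 - 29)*(49 + (87 - 29))/(136 + (87 - 29)) - 41402) = 23114/(58*(49 + 58)/(136 + 58) - 41402) = 23114/(58*107/194 - 41402) = 23114/(58*(1/194)*107 - 41402) = 23114/(3103/97 - 41402) = 23114/(-4012891/97) = 23114*(-97/4012891) = -2242058/4012891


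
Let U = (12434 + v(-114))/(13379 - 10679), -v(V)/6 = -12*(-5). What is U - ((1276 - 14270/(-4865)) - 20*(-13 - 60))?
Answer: -3591851699/1313550 ≈ -2734.5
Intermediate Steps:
v(V) = -360 (v(V) = -(-72)*(-5) = -6*60 = -360)
U = 6037/1350 (U = (12434 - 360)/(13379 - 10679) = 12074/2700 = 12074*(1/2700) = 6037/1350 ≈ 4.4719)
U - ((1276 - 14270/(-4865)) - 20*(-13 - 60)) = 6037/1350 - ((1276 - 14270/(-4865)) - 20*(-13 - 60)) = 6037/1350 - ((1276 - 14270*(-1/4865)) - 20*(-73)) = 6037/1350 - ((1276 + 2854/973) + 1460) = 6037/1350 - (1244402/973 + 1460) = 6037/1350 - 1*2664982/973 = 6037/1350 - 2664982/973 = -3591851699/1313550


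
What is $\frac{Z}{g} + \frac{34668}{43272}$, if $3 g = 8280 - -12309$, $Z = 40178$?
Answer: $\frac{54903025}{8249326} \approx 6.6555$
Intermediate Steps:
$g = 6863$ ($g = \frac{8280 - -12309}{3} = \frac{8280 + 12309}{3} = \frac{1}{3} \cdot 20589 = 6863$)
$\frac{Z}{g} + \frac{34668}{43272} = \frac{40178}{6863} + \frac{34668}{43272} = 40178 \cdot \frac{1}{6863} + 34668 \cdot \frac{1}{43272} = \frac{40178}{6863} + \frac{963}{1202} = \frac{54903025}{8249326}$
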